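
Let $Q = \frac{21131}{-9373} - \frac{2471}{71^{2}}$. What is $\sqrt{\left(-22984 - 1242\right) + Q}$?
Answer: $\frac{8 i \sqrt{167658227370179}}{665483} \approx 155.66 i$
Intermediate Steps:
$Q = - \frac{129682054}{47249293}$ ($Q = 21131 \left(- \frac{1}{9373}\right) - \frac{2471}{5041} = - \frac{21131}{9373} - \frac{2471}{5041} = - \frac{129682054}{47249293} \approx -2.7446$)
$\sqrt{\left(-22984 - 1242\right) + Q} = \sqrt{\left(-22984 - 1242\right) - \frac{129682054}{47249293}} = \sqrt{-24226 - \frac{129682054}{47249293}} = \sqrt{- \frac{1144791054272}{47249293}} = \frac{8 i \sqrt{167658227370179}}{665483}$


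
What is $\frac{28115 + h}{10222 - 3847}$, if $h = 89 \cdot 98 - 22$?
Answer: $\frac{7363}{1275} \approx 5.7749$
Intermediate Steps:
$h = 8700$ ($h = 8722 - 22 = 8700$)
$\frac{28115 + h}{10222 - 3847} = \frac{28115 + 8700}{10222 - 3847} = \frac{36815}{6375} = 36815 \cdot \frac{1}{6375} = \frac{7363}{1275}$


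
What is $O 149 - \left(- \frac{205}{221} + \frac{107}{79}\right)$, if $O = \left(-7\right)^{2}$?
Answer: $\frac{127460707}{17459} \approx 7300.6$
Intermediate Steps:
$O = 49$
$O 149 - \left(- \frac{205}{221} + \frac{107}{79}\right) = 49 \cdot 149 - \left(- \frac{205}{221} + \frac{107}{79}\right) = 7301 - \frac{7452}{17459} = \frac{127460707}{17459}$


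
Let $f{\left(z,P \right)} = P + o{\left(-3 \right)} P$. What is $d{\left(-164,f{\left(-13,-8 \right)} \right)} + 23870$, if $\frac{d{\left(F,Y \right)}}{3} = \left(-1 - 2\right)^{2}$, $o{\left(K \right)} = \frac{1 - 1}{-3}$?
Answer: $23897$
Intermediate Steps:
$o{\left(K \right)} = 0$ ($o{\left(K \right)} = \left(1 - 1\right) \left(- \frac{1}{3}\right) = 0 \left(- \frac{1}{3}\right) = 0$)
$f{\left(z,P \right)} = P$ ($f{\left(z,P \right)} = P + 0 P = P + 0 = P$)
$d{\left(F,Y \right)} = 27$ ($d{\left(F,Y \right)} = 3 \left(-1 - 2\right)^{2} = 3 \left(-3\right)^{2} = 3 \cdot 9 = 27$)
$d{\left(-164,f{\left(-13,-8 \right)} \right)} + 23870 = 27 + 23870 = 23897$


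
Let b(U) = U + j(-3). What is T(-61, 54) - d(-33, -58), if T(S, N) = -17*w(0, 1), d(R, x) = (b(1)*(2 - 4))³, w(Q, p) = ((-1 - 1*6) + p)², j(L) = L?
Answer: -676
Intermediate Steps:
w(Q, p) = (-7 + p)² (w(Q, p) = ((-1 - 6) + p)² = (-7 + p)²)
b(U) = -3 + U (b(U) = U - 3 = -3 + U)
d(R, x) = 64 (d(R, x) = ((-3 + 1)*(2 - 4))³ = (-2*(-2))³ = 4³ = 64)
T(S, N) = -612 (T(S, N) = -17*(-7 + 1)² = -17*(-6)² = -17*36 = -612)
T(-61, 54) - d(-33, -58) = -612 - 1*64 = -612 - 64 = -676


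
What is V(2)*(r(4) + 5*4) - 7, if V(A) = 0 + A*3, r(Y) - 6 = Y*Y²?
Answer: 533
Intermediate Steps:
r(Y) = 6 + Y³ (r(Y) = 6 + Y*Y² = 6 + Y³)
V(A) = 3*A (V(A) = 0 + 3*A = 3*A)
V(2)*(r(4) + 5*4) - 7 = (3*2)*((6 + 4³) + 5*4) - 7 = 6*((6 + 64) + 20) - 7 = 6*(70 + 20) - 7 = 6*90 - 7 = 540 - 7 = 533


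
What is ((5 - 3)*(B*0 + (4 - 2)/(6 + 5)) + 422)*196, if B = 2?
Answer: 910616/11 ≈ 82783.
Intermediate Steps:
((5 - 3)*(B*0 + (4 - 2)/(6 + 5)) + 422)*196 = ((5 - 3)*(2*0 + (4 - 2)/(6 + 5)) + 422)*196 = (2*(0 + 2/11) + 422)*196 = (2*(2/11) + 422)*196 = (4/11 + 422)*196 = (4646/11)*196 = 910616/11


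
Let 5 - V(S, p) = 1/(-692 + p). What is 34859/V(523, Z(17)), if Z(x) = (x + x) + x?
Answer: 22344619/3206 ≈ 6969.6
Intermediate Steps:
Z(x) = 3*x (Z(x) = 2*x + x = 3*x)
V(S, p) = 5 - 1/(-692 + p)
34859/V(523, Z(17)) = 34859/(((-3461 + 5*(3*17))/(-692 + 3*17))) = 34859/(((-3461 + 5*51)/(-692 + 51))) = 34859/(((-3461 + 255)/(-641))) = 34859/((-1/641*(-3206))) = 34859/(3206/641) = 34859*(641/3206) = 22344619/3206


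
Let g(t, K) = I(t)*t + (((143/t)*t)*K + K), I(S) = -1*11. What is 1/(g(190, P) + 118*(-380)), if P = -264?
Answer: -1/84946 ≈ -1.1772e-5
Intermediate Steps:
I(S) = -11
g(t, K) = -11*t + 144*K (g(t, K) = -11*t + (((143/t)*t)*K + K) = -11*t + (143*K + K) = -11*t + 144*K)
1/(g(190, P) + 118*(-380)) = 1/((-11*190 + 144*(-264)) + 118*(-380)) = 1/((-2090 - 38016) - 44840) = 1/(-40106 - 44840) = 1/(-84946) = -1/84946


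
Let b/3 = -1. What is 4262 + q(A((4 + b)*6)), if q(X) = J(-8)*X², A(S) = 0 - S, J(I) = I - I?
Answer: 4262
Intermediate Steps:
b = -3 (b = 3*(-1) = -3)
J(I) = 0
A(S) = -S
q(X) = 0 (q(X) = 0*X² = 0)
4262 + q(A((4 + b)*6)) = 4262 + 0 = 4262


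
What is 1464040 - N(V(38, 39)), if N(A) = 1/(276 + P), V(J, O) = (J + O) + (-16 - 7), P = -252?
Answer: 35136959/24 ≈ 1.4640e+6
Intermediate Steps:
V(J, O) = -23 + J + O (V(J, O) = (J + O) - 23 = -23 + J + O)
N(A) = 1/24 (N(A) = 1/(276 - 252) = 1/24)
1464040 - N(V(38, 39)) = 1464040 - 1*1/24 = 1464040 - 1/24 = 35136959/24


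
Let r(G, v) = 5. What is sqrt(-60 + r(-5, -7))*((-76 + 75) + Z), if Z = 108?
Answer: 107*I*sqrt(55) ≈ 793.53*I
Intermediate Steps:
sqrt(-60 + r(-5, -7))*((-76 + 75) + Z) = sqrt(-60 + 5)*((-76 + 75) + 108) = sqrt(-55)*(-1 + 108) = (I*sqrt(55))*107 = 107*I*sqrt(55)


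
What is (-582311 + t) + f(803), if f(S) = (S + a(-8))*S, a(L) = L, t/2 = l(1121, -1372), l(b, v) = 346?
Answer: 56766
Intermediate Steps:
t = 692 (t = 2*346 = 692)
f(S) = S*(-8 + S) (f(S) = (S - 8)*S = (-8 + S)*S = S*(-8 + S))
(-582311 + t) + f(803) = (-582311 + 692) + 803*(-8 + 803) = -581619 + 803*795 = -581619 + 638385 = 56766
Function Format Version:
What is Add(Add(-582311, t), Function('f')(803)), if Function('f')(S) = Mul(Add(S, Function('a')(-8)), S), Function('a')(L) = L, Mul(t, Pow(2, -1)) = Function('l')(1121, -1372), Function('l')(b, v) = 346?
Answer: 56766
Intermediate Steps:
t = 692 (t = Mul(2, 346) = 692)
Function('f')(S) = Mul(S, Add(-8, S)) (Function('f')(S) = Mul(Add(S, -8), S) = Mul(Add(-8, S), S) = Mul(S, Add(-8, S)))
Add(Add(-582311, t), Function('f')(803)) = Add(Add(-582311, 692), Mul(803, Add(-8, 803))) = Add(-581619, Mul(803, 795)) = Add(-581619, 638385) = 56766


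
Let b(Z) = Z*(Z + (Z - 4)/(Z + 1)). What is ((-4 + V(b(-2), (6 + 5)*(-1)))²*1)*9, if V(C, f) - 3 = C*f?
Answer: 68121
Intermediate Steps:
b(Z) = Z*(Z + (-4 + Z)/(1 + Z))
V(C, f) = 3 + C*f
((-4 + V(b(-2), (6 + 5)*(-1)))²*1)*9 = ((-4 + (3 + (-2*(-4 + (-2)² + 2*(-2))/(1 - 2))*((6 + 5)*(-1))))²*1)*9 = ((-4 + (3 + (-2*(-4 + 4 - 4)/(-1))*(11*(-1))))²*1)*9 = ((-4 + (3 - 2*(-1)*(-4)*(-11)))²*1)*9 = ((-4 + (3 - 8*(-11)))²*1)*9 = ((-4 + (3 + 88))²*1)*9 = ((-4 + 91)²*1)*9 = (87²*1)*9 = (7569*1)*9 = 7569*9 = 68121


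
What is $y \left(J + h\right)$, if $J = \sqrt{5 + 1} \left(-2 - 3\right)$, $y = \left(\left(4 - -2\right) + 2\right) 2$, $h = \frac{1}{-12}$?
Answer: $- \frac{4}{3} - 80 \sqrt{6} \approx -197.29$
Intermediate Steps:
$h = - \frac{1}{12} \approx -0.083333$
$y = 16$ ($y = \left(\left(4 + 2\right) + 2\right) 2 = \left(6 + 2\right) 2 = 8 \cdot 2 = 16$)
$J = - 5 \sqrt{6}$ ($J = \sqrt{6} \left(-5\right) = - 5 \sqrt{6} \approx -12.247$)
$y \left(J + h\right) = 16 \left(- 5 \sqrt{6} - \frac{1}{12}\right) = 16 \left(- \frac{1}{12} - 5 \sqrt{6}\right) = - \frac{4}{3} - 80 \sqrt{6}$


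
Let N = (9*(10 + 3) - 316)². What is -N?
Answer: -39601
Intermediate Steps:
N = 39601 (N = (9*13 - 316)² = (117 - 316)² = (-199)² = 39601)
-N = -1*39601 = -39601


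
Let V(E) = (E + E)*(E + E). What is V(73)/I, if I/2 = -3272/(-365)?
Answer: 1945085/1636 ≈ 1188.9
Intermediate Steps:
I = 6544/365 (I = 2*(-3272/(-365)) = 2*(-3272*(-1/365)) = 2*(3272/365) = 6544/365 ≈ 17.929)
V(E) = 4*E² (V(E) = (2*E)*(2*E) = 4*E²)
V(73)/I = (4*73²)/(6544/365) = (4*5329)*(365/6544) = 21316*(365/6544) = 1945085/1636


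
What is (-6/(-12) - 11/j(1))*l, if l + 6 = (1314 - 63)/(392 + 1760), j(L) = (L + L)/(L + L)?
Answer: 244881/4304 ≈ 56.896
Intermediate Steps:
j(L) = 1 (j(L) = (2*L)/((2*L)) = (2*L)*(1/(2*L)) = 1)
l = -11661/2152 (l = -6 + (1314 - 63)/(392 + 1760) = -6 + 1251/2152 = -11661/2152 ≈ -5.4187)
(-6/(-12) - 11/j(1))*l = (-6/(-12) - 11/1)*(-11661/2152) = (-6*(-1/12) - 11*1)*(-11661/2152) = (½ - 11)*(-11661/2152) = -21/2*(-11661/2152) = 244881/4304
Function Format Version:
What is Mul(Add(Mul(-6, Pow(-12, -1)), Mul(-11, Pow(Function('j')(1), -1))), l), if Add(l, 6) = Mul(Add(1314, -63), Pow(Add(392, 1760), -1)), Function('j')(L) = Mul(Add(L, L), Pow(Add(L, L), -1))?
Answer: Rational(244881, 4304) ≈ 56.896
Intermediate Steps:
Function('j')(L) = 1 (Function('j')(L) = Mul(Mul(2, L), Pow(Mul(2, L), -1)) = Mul(Mul(2, L), Mul(Rational(1, 2), Pow(L, -1))) = 1)
l = Rational(-11661, 2152) (l = Add(-6, Mul(Add(1314, -63), Pow(Add(392, 1760), -1))) = Add(-6, Mul(1251, Pow(2152, -1))) = Add(-6, Mul(1251, Rational(1, 2152))) = Add(-6, Rational(1251, 2152)) = Rational(-11661, 2152) ≈ -5.4187)
Mul(Add(Mul(-6, Pow(-12, -1)), Mul(-11, Pow(Function('j')(1), -1))), l) = Mul(Add(Mul(-6, Pow(-12, -1)), Mul(-11, Pow(1, -1))), Rational(-11661, 2152)) = Mul(Add(Mul(-6, Rational(-1, 12)), Mul(-11, 1)), Rational(-11661, 2152)) = Mul(Add(Rational(1, 2), -11), Rational(-11661, 2152)) = Mul(Rational(-21, 2), Rational(-11661, 2152)) = Rational(244881, 4304)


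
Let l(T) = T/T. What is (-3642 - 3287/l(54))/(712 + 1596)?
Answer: -6929/2308 ≈ -3.0022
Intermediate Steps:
l(T) = 1
(-3642 - 3287/l(54))/(712 + 1596) = (-3642 - 3287/1)/(712 + 1596) = (-3642 - 3287*1)/2308 = (-3642 - 3287)*(1/2308) = -6929*1/2308 = -6929/2308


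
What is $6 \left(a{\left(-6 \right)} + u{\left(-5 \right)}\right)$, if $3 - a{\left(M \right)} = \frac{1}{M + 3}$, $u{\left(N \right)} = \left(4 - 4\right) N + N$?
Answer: $-10$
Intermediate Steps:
$u{\left(N \right)} = N$ ($u{\left(N \right)} = 0 N + N = 0 + N = N$)
$a{\left(M \right)} = 3 - \frac{1}{3 + M}$ ($a{\left(M \right)} = 3 - \frac{1}{M + 3} = 3 - \frac{1}{3 + M}$)
$6 \left(a{\left(-6 \right)} + u{\left(-5 \right)}\right) = 6 \left(\frac{8 + 3 \left(-6\right)}{3 - 6} - 5\right) = 6 \left(\frac{8 - 18}{-3} - 5\right) = 6 \left(\left(- \frac{1}{3}\right) \left(-10\right) - 5\right) = 6 \left(\frac{10}{3} - 5\right) = 6 \left(- \frac{5}{3}\right) = -10$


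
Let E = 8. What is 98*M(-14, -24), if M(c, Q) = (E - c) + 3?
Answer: 2450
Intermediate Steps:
M(c, Q) = 11 - c (M(c, Q) = (8 - c) + 3 = 11 - c)
98*M(-14, -24) = 98*(11 - 1*(-14)) = 98*(11 + 14) = 98*25 = 2450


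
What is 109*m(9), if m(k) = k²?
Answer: 8829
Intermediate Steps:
109*m(9) = 109*9² = 109*81 = 8829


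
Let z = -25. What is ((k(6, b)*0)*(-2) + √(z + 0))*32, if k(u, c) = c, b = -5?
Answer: 160*I ≈ 160.0*I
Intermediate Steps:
((k(6, b)*0)*(-2) + √(z + 0))*32 = (-5*0*(-2) + √(-25 + 0))*32 = (0*(-2) + √(-25))*32 = (0 + 5*I)*32 = (5*I)*32 = 160*I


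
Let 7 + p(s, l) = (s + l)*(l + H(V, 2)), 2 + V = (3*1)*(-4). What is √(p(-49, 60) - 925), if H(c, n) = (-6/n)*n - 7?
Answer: I*√415 ≈ 20.372*I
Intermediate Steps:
V = -14 (V = -2 + (3*1)*(-4) = -2 + 3*(-4) = -2 - 12 = -14)
H(c, n) = -13 (H(c, n) = -6 - 7 = -13)
p(s, l) = -7 + (-13 + l)*(l + s) (p(s, l) = -7 + (s + l)*(l - 13) = -7 + (l + s)*(-13 + l) = -7 + (-13 + l)*(l + s))
√(p(-49, 60) - 925) = √((-7 + 60² - 13*60 - 13*(-49) + 60*(-49)) - 925) = √((-7 + 3600 - 780 + 637 - 2940) - 925) = √(510 - 925) = √(-415) = I*√415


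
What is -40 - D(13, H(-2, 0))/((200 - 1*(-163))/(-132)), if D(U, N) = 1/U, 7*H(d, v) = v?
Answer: -5716/143 ≈ -39.972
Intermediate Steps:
H(d, v) = v/7
-40 - D(13, H(-2, 0))/((200 - 1*(-163))/(-132)) = -40 - 1/(13*((200 - 1*(-163))/(-132))) = -40 - 1/(13*((200 + 163)*(-1/132))) = -40 - 1/(13*(363*(-1/132))) = -40 - 1/(13*(-11/4)) = -40 - (-4)/(13*11) = -40 - 1*(-4/143) = -40 + 4/143 = -5716/143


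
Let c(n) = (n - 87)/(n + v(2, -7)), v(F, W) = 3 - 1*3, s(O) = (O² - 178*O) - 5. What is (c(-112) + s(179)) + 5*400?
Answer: 243687/112 ≈ 2175.8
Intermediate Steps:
s(O) = -5 + O² - 178*O
v(F, W) = 0 (v(F, W) = 3 - 3 = 0)
c(n) = (-87 + n)/n (c(n) = (n - 87)/(n + 0) = (-87 + n)/n)
(c(-112) + s(179)) + 5*400 = ((-87 - 112)/(-112) + (-5 + 179² - 178*179)) + 5*400 = (-1/112*(-199) + (-5 + 32041 - 31862)) + 2000 = (199/112 + 174) + 2000 = 19687/112 + 2000 = 243687/112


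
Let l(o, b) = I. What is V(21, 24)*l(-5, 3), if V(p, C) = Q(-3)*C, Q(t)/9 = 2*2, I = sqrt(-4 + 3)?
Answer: 864*I ≈ 864.0*I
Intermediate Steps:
I
Q(t) = 36 (Q(t) = 9*(2*2) = 9*4 = 36)
l(o, b) = I
V(p, C) = 36*C
V(21, 24)*l(-5, 3) = (36*24)*I = 864*I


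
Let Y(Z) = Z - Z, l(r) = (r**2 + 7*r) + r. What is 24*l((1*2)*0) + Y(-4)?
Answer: 0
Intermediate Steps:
l(r) = r**2 + 8*r
Y(Z) = 0
24*l((1*2)*0) + Y(-4) = 24*(((1*2)*0)*(8 + (1*2)*0)) + 0 = 24*((2*0)*(8 + 2*0)) + 0 = 24*(0*(8 + 0)) + 0 = 24*(0*8) + 0 = 24*0 + 0 = 0 + 0 = 0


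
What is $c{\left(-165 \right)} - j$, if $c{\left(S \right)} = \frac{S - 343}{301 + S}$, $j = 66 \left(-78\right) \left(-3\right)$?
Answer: $- \frac{525223}{34} \approx -15448.0$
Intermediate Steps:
$j = 15444$ ($j = \left(-5148\right) \left(-3\right) = 15444$)
$c{\left(S \right)} = \frac{-343 + S}{301 + S}$
$c{\left(-165 \right)} - j = \frac{-343 - 165}{301 - 165} - 15444 = \frac{1}{136} \left(-508\right) - 15444 = - \frac{127}{34} - 15444 = - \frac{525223}{34}$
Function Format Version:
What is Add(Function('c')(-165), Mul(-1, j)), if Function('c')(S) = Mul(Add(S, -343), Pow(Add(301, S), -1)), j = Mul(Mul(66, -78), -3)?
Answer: Rational(-525223, 34) ≈ -15448.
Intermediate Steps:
j = 15444 (j = Mul(-5148, -3) = 15444)
Function('c')(S) = Mul(Pow(Add(301, S), -1), Add(-343, S)) (Function('c')(S) = Mul(Add(-343, S), Pow(Add(301, S), -1)) = Mul(Pow(Add(301, S), -1), Add(-343, S)))
Add(Function('c')(-165), Mul(-1, j)) = Add(Mul(Pow(Add(301, -165), -1), Add(-343, -165)), Mul(-1, 15444)) = Add(Mul(Pow(136, -1), -508), -15444) = Add(Mul(Rational(1, 136), -508), -15444) = Add(Rational(-127, 34), -15444) = Rational(-525223, 34)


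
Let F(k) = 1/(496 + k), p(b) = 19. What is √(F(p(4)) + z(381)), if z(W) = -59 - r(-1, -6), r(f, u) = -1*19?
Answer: I*√10608485/515 ≈ 6.3244*I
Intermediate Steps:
r(f, u) = -19
z(W) = -40 (z(W) = -59 - 1*(-19) = -59 + 19 = -40)
√(F(p(4)) + z(381)) = √(1/(496 + 19) - 40) = √(1/515 - 40) = √(-20599/515) = I*√10608485/515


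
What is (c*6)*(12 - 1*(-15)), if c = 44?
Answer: 7128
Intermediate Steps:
(c*6)*(12 - 1*(-15)) = (44*6)*(12 - 1*(-15)) = 264*(12 + 15) = 264*27 = 7128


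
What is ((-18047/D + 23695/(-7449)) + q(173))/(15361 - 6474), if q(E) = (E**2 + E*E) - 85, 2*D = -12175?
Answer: 5420887890056/805976027025 ≈ 6.7259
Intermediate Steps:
D = -12175/2 (D = (1/2)*(-12175) = -12175/2 ≈ -6087.5)
q(E) = -85 + 2*E**2 (q(E) = (E**2 + E**2) - 85 = 2*E**2 - 85 = -85 + 2*E**2)
((-18047/D + 23695/(-7449)) + q(173))/(15361 - 6474) = ((-18047/(-12175/2) + 23695/(-7449)) + (-85 + 2*173**2))/(15361 - 6474) = ((-18047*(-2/12175) + 23695*(-1/7449)) + (-85 + 2*29929))/8887 = ((36094/12175 - 23695/7449) + (-85 + 59858))*(1/8887) = (-19622419/90691575 + 59773)*(1/8887) = (5420887890056/90691575)*(1/8887) = 5420887890056/805976027025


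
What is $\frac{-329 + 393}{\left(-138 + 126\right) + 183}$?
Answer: $\frac{64}{171} \approx 0.37427$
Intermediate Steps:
$\frac{-329 + 393}{\left(-138 + 126\right) + 183} = \frac{64}{-12 + 183} = \frac{64}{171}$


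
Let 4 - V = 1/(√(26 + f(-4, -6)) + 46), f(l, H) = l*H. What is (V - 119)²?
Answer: 28235434273/2134178 - 594090*√2/1067089 ≈ 13229.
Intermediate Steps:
f(l, H) = H*l
V = 4 - 1/(46 + 5*√2) (V = 4 - 1/(√(26 - 6*(-4)) + 46) = 4 - 1/(√(26 + 24) + 46) = 4 - 1/(√50 + 46) = 4 - 1/(5*√2 + 46) = 4 - 1/(46 + 5*√2) ≈ 3.9812)
(V - 119)² = ((4109/1033 + 5*√2/2066) - 119)² = (-118818/1033 + 5*√2/2066)²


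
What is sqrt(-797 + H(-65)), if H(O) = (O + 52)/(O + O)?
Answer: I*sqrt(79690)/10 ≈ 28.229*I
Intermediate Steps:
H(O) = (52 + O)/(2*O) (H(O) = (52 + O)/((2*O)) = (52 + O)*(1/(2*O)) = (52 + O)/(2*O))
sqrt(-797 + H(-65)) = sqrt(-797 + (1/2)*(52 - 65)/(-65)) = sqrt(-797 + (1/2)*(-1/65)*(-13)) = sqrt(-797 + 1/10) = sqrt(-7969/10) = I*sqrt(79690)/10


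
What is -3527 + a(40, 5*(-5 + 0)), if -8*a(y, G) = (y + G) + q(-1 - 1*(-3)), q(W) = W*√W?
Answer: -28231/8 - √2/4 ≈ -3529.2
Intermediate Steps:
q(W) = W^(3/2)
a(y, G) = -√2/4 - G/8 - y/8 (a(y, G) = -((y + G) + (-1 - 1*(-3))^(3/2))/8 = -((G + y) + (-1 + 3)^(3/2))/8 = -((G + y) + 2^(3/2))/8 = -((G + y) + 2*√2)/8 = -(G + y + 2*√2)/8 = -√2/4 - G/8 - y/8)
-3527 + a(40, 5*(-5 + 0)) = -3527 + (-√2/4 - 5*(-5 + 0)/8 - ⅛*40) = -3527 + (-√2/4 - 5*(-5)/8 - 5) = -3527 + (-√2/4 - ⅛*(-25) - 5) = -3527 + (-√2/4 + 25/8 - 5) = -3527 + (-15/8 - √2/4) = -28231/8 - √2/4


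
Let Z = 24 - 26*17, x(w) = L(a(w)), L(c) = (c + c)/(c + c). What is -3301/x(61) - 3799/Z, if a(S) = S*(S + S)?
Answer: -1376019/418 ≈ -3291.9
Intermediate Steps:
a(S) = 2*S² (a(S) = S*(2*S) = 2*S²)
L(c) = 1 (L(c) = (2*c)/((2*c)) = (2*c)*(1/(2*c)) = 1)
x(w) = 1
Z = -418 (Z = 24 - 442 = -418)
-3301/x(61) - 3799/Z = -3301/1 - 3799/(-418) = -3301*1 - 3799*(-1/418) = -3301 + 3799/418 = -1376019/418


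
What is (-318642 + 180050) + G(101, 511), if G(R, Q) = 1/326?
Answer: -45180991/326 ≈ -1.3859e+5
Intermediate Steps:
G(R, Q) = 1/326
(-318642 + 180050) + G(101, 511) = (-318642 + 180050) + 1/326 = -138592 + 1/326 = -45180991/326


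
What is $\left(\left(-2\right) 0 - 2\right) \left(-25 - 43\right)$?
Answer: $136$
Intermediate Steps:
$\left(\left(-2\right) 0 - 2\right) \left(-25 - 43\right) = \left(0 - 2\right) \left(-68\right) = \left(-2\right) \left(-68\right) = 136$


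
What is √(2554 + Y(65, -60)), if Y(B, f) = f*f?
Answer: √6154 ≈ 78.447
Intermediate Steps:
Y(B, f) = f²
√(2554 + Y(65, -60)) = √(2554 + (-60)²) = √(2554 + 3600) = √6154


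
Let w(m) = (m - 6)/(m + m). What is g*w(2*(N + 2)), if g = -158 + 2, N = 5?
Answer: -312/7 ≈ -44.571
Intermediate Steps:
w(m) = (-6 + m)/(2*m) (w(m) = (-6 + m)/((2*m)) = (-6 + m)*(1/(2*m)) = (-6 + m)/(2*m))
g = -156
g*w(2*(N + 2)) = -78*(-6 + 2*(5 + 2))/(2*(5 + 2)) = -78*(-6 + 2*7)/(2*7) = -78*(-6 + 14)/14 = -78*8/14 = -156*2/7 = -312/7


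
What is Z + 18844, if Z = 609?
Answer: 19453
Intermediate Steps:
Z + 18844 = 609 + 18844 = 19453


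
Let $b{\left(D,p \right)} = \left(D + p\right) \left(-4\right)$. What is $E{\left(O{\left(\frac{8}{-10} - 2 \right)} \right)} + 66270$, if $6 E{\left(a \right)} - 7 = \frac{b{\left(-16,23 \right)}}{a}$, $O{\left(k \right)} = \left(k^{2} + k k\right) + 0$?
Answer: $\frac{5566753}{84} \approx 66271.0$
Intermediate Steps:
$b{\left(D,p \right)} = - 4 D - 4 p$
$O{\left(k \right)} = 2 k^{2}$ ($O{\left(k \right)} = \left(k^{2} + k^{2}\right) + 0 = 2 k^{2} + 0 = 2 k^{2}$)
$E{\left(a \right)} = \frac{7}{6} - \frac{14}{3 a}$ ($E{\left(a \right)} = \frac{7}{6} + \frac{\left(\left(-4\right) \left(-16\right) - 92\right) \frac{1}{a}}{6} = \frac{7}{6} + \frac{\left(64 - 92\right) \frac{1}{a}}{6} = \frac{7}{6} + \frac{\left(-28\right) \frac{1}{a}}{6} = \frac{7}{6} - \frac{14}{3 a}$)
$E{\left(O{\left(\frac{8}{-10} - 2 \right)} \right)} + 66270 = \frac{7 \left(-4 + 2 \left(\frac{8}{-10} - 2\right)^{2}\right)}{6 \cdot 2 \left(\frac{8}{-10} - 2\right)^{2}} + 66270 = \frac{7 \left(-4 + 2 \left(8 \left(- \frac{1}{10}\right) - 2\right)^{2}\right)}{6 \cdot 2 \left(8 \left(- \frac{1}{10}\right) - 2\right)^{2}} + 66270 = \frac{7 \left(-4 + 2 \left(- \frac{4}{5} - 2\right)^{2}\right)}{6 \cdot 2 \left(- \frac{4}{5} - 2\right)^{2}} + 66270 = \frac{7 \left(-4 + 2 \left(- \frac{14}{5}\right)^{2}\right)}{6 \cdot 2 \left(- \frac{14}{5}\right)^{2}} + 66270 = \frac{7 \left(-4 + 2 \cdot \frac{196}{25}\right)}{6 \cdot 2 \cdot \frac{196}{25}} + 66270 = \frac{7 \left(-4 + \frac{392}{25}\right)}{6 \cdot \frac{392}{25}} + 66270 = \frac{7}{6} \cdot \frac{25}{392} \cdot \frac{292}{25} + 66270 = \frac{73}{84} + 66270 = \frac{5566753}{84}$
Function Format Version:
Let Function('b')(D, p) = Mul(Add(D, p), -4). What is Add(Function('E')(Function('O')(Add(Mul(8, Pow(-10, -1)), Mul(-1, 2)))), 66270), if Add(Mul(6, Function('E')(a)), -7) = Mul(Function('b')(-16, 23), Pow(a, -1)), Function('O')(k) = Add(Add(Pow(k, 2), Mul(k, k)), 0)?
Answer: Rational(5566753, 84) ≈ 66271.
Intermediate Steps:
Function('b')(D, p) = Add(Mul(-4, D), Mul(-4, p))
Function('O')(k) = Mul(2, Pow(k, 2)) (Function('O')(k) = Add(Add(Pow(k, 2), Pow(k, 2)), 0) = Add(Mul(2, Pow(k, 2)), 0) = Mul(2, Pow(k, 2)))
Function('E')(a) = Add(Rational(7, 6), Mul(Rational(-14, 3), Pow(a, -1))) (Function('E')(a) = Add(Rational(7, 6), Mul(Rational(1, 6), Mul(Add(Mul(-4, -16), Mul(-4, 23)), Pow(a, -1)))) = Add(Rational(7, 6), Mul(Rational(1, 6), Mul(Add(64, -92), Pow(a, -1)))) = Add(Rational(7, 6), Mul(Rational(1, 6), Mul(-28, Pow(a, -1)))) = Add(Rational(7, 6), Mul(Rational(-14, 3), Pow(a, -1))))
Add(Function('E')(Function('O')(Add(Mul(8, Pow(-10, -1)), Mul(-1, 2)))), 66270) = Add(Mul(Rational(7, 6), Pow(Mul(2, Pow(Add(Mul(8, Pow(-10, -1)), Mul(-1, 2)), 2)), -1), Add(-4, Mul(2, Pow(Add(Mul(8, Pow(-10, -1)), Mul(-1, 2)), 2)))), 66270) = Add(Mul(Rational(7, 6), Pow(Mul(2, Pow(Add(Mul(8, Rational(-1, 10)), -2), 2)), -1), Add(-4, Mul(2, Pow(Add(Mul(8, Rational(-1, 10)), -2), 2)))), 66270) = Add(Mul(Rational(7, 6), Pow(Mul(2, Pow(Add(Rational(-4, 5), -2), 2)), -1), Add(-4, Mul(2, Pow(Add(Rational(-4, 5), -2), 2)))), 66270) = Add(Mul(Rational(7, 6), Pow(Mul(2, Pow(Rational(-14, 5), 2)), -1), Add(-4, Mul(2, Pow(Rational(-14, 5), 2)))), 66270) = Add(Mul(Rational(7, 6), Pow(Mul(2, Rational(196, 25)), -1), Add(-4, Mul(2, Rational(196, 25)))), 66270) = Add(Mul(Rational(7, 6), Pow(Rational(392, 25), -1), Add(-4, Rational(392, 25))), 66270) = Add(Mul(Rational(7, 6), Rational(25, 392), Rational(292, 25)), 66270) = Add(Rational(73, 84), 66270) = Rational(5566753, 84)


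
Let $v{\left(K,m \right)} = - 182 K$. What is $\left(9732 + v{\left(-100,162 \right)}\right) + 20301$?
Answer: $48233$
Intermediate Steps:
$\left(9732 + v{\left(-100,162 \right)}\right) + 20301 = \left(9732 - -18200\right) + 20301 = \left(9732 + 18200\right) + 20301 = 27932 + 20301 = 48233$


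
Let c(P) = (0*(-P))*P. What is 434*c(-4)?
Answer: 0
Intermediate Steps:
c(P) = 0 (c(P) = 0*P = 0)
434*c(-4) = 434*0 = 0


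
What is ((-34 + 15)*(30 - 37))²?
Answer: 17689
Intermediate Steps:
((-34 + 15)*(30 - 37))² = (-19*(-7))² = 133² = 17689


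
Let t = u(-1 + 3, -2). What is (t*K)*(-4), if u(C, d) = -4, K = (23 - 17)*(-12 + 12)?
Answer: 0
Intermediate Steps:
K = 0 (K = 6*0 = 0)
t = -4
(t*K)*(-4) = -4*0*(-4) = 0*(-4) = 0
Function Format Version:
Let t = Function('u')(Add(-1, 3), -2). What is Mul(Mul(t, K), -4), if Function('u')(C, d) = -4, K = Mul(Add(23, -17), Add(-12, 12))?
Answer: 0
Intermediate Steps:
K = 0 (K = Mul(6, 0) = 0)
t = -4
Mul(Mul(t, K), -4) = Mul(Mul(-4, 0), -4) = Mul(0, -4) = 0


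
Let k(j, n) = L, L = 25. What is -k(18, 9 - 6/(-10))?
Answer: -25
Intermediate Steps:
k(j, n) = 25
-k(18, 9 - 6/(-10)) = -1*25 = -25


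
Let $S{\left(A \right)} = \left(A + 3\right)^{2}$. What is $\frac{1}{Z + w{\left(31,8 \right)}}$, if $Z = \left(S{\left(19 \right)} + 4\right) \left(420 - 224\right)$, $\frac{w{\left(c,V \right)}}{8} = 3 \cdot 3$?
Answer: $\frac{1}{95720} \approx 1.0447 \cdot 10^{-5}$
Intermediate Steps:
$w{\left(c,V \right)} = 72$ ($w{\left(c,V \right)} = 8 \cdot 3 \cdot 3 = 8 \cdot 9 = 72$)
$S{\left(A \right)} = \left(3 + A\right)^{2}$
$Z = 95648$ ($Z = \left(\left(3 + 19\right)^{2} + 4\right) \left(420 - 224\right) = \left(22^{2} + 4\right) 196 = \left(484 + 4\right) 196 = 488 \cdot 196 = 95648$)
$\frac{1}{Z + w{\left(31,8 \right)}} = \frac{1}{95648 + 72} = \frac{1}{95720}$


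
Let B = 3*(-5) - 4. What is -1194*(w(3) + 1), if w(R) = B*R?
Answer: 66864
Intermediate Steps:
B = -19 (B = -15 - 4 = -19)
w(R) = -19*R
-1194*(w(3) + 1) = -1194*(-19*3 + 1) = -1194*(-57 + 1) = -1194*(-56) = -398*(-168) = 66864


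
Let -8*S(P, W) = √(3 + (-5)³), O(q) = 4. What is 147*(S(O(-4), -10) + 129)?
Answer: 18963 - 147*I*√122/8 ≈ 18963.0 - 202.96*I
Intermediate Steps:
S(P, W) = -I*√122/8 (S(P, W) = -√(3 + (-5)³)/8 = -√(3 - 125)/8 = -I*√122/8)
147*(S(O(-4), -10) + 129) = 147*(-I*√122/8 + 129) = 147*(129 - I*√122/8) = 18963 - 147*I*√122/8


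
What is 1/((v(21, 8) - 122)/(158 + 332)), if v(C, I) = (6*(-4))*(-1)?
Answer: -5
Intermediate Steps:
v(C, I) = 24 (v(C, I) = -24*(-1) = 24)
1/((v(21, 8) - 122)/(158 + 332)) = 1/((24 - 122)/(158 + 332)) = 1/(-98/490) = 1/(-98*1/490) = 1/(-1/5) = -5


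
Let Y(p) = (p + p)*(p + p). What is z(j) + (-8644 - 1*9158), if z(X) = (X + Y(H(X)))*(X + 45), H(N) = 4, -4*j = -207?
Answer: -105651/16 ≈ -6603.2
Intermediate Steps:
j = 207/4 (j = -¼*(-207) = 207/4 ≈ 51.750)
Y(p) = 4*p² (Y(p) = (2*p)*(2*p) = 4*p²)
z(X) = (45 + X)*(64 + X) (z(X) = (X + 4*4²)*(X + 45) = (X + 4*16)*(45 + X) = (X + 64)*(45 + X) = (64 + X)*(45 + X) = (45 + X)*(64 + X))
z(j) + (-8644 - 1*9158) = (2880 + (207/4)² + 109*(207/4)) + (-8644 - 1*9158) = (2880 + 42849/16 + 22563/4) + (-8644 - 9158) = 179181/16 - 17802 = -105651/16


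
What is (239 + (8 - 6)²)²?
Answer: 59049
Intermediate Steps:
(239 + (8 - 6)²)² = (239 + 2²)² = (239 + 4)² = 243² = 59049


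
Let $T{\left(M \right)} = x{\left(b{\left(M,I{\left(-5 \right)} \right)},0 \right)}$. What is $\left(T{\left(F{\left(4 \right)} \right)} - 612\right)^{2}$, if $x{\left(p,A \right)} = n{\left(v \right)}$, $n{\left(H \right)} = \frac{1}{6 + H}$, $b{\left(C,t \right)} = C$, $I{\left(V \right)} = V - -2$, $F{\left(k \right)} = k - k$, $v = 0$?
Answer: $\frac{13476241}{36} \approx 3.7434 \cdot 10^{5}$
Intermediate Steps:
$F{\left(k \right)} = 0$
$I{\left(V \right)} = 2 + V$ ($I{\left(V \right)} = V + 2 = 2 + V$)
$x{\left(p,A \right)} = \frac{1}{6}$ ($x{\left(p,A \right)} = \frac{1}{6 + 0} = \frac{1}{6}$)
$T{\left(M \right)} = \frac{1}{6}$
$\left(T{\left(F{\left(4 \right)} \right)} - 612\right)^{2} = \left(\frac{1}{6} - 612\right)^{2} = \left(- \frac{3671}{6}\right)^{2} = \frac{13476241}{36}$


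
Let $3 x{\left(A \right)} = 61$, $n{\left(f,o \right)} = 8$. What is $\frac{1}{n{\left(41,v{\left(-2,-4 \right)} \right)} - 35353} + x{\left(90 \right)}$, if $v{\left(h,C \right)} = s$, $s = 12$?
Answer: $\frac{2156042}{106035} \approx 20.333$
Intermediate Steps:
$v{\left(h,C \right)} = 12$
$x{\left(A \right)} = \frac{61}{3}$ ($x{\left(A \right)} = \frac{1}{3} \cdot 61 = \frac{61}{3}$)
$\frac{1}{n{\left(41,v{\left(-2,-4 \right)} \right)} - 35353} + x{\left(90 \right)} = \frac{1}{8 - 35353} + \frac{61}{3} = \frac{1}{-35345} + \frac{61}{3} = - \frac{1}{35345} + \frac{61}{3} = \frac{2156042}{106035}$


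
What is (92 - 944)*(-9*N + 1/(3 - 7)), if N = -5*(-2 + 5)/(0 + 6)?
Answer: -18957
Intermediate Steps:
N = -5/2 (N = -15/6 = -5*½ = -5/2 ≈ -2.5000)
(92 - 944)*(-9*N + 1/(3 - 7)) = (92 - 944)*(-9*(-5/2) + 1/(3 - 7)) = -852*(45/2 + 1/(-4)) = -852*(45/2 - ¼) = -852*89/4 = -18957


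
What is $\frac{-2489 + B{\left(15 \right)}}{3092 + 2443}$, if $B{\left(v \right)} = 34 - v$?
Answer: $- \frac{494}{1107} \approx -0.44625$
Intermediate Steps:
$\frac{-2489 + B{\left(15 \right)}}{3092 + 2443} = \frac{-2489 + \left(34 - 15\right)}{3092 + 2443} = \frac{-2489 + \left(34 - 15\right)}{5535} = \left(-2489 + 19\right) \frac{1}{5535} = \left(-2470\right) \frac{1}{5535} = - \frac{494}{1107}$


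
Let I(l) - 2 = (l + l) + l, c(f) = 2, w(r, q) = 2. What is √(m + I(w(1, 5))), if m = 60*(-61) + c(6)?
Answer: 5*I*√146 ≈ 60.415*I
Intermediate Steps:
m = -3658 (m = 60*(-61) + 2 = -3660 + 2 = -3658)
I(l) = 2 + 3*l (I(l) = 2 + ((l + l) + l) = 2 + (2*l + l) = 2 + 3*l)
√(m + I(w(1, 5))) = √(-3658 + (2 + 3*2)) = √(-3658 + (2 + 6)) = √(-3658 + 8) = √(-3650) = 5*I*√146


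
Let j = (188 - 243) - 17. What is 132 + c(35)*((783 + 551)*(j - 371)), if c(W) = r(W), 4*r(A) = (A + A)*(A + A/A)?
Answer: -372305928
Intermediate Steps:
j = -72 (j = -55 - 17 = -72)
r(A) = A*(1 + A)/2 (r(A) = ((A + A)*(A + A/A))/4 = ((2*A)*(A + 1))/4 = ((2*A)*(1 + A))/4 = (2*A*(1 + A))/4 = A*(1 + A)/2)
c(W) = W*(1 + W)/2
132 + c(35)*((783 + 551)*(j - 371)) = 132 + ((1/2)*35*(1 + 35))*((783 + 551)*(-72 - 371)) = 132 + ((1/2)*35*36)*(1334*(-443)) = 132 + 630*(-590962) = 132 - 372306060 = -372305928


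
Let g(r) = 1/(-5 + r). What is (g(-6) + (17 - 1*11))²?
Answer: 4225/121 ≈ 34.917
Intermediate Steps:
(g(-6) + (17 - 1*11))² = (1/(-5 - 6) + (17 - 1*11))² = (1/(-11) + (17 - 11))² = (-1/11 + 6)² = (65/11)² = 4225/121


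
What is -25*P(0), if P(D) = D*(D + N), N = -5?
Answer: 0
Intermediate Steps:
P(D) = D*(-5 + D) (P(D) = D*(D - 5) = D*(-5 + D))
-25*P(0) = -0*(-5 + 0) = -0*(-5) = -25*0 = 0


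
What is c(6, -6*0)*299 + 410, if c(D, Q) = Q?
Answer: 410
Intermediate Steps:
c(6, -6*0)*299 + 410 = -6*0*299 + 410 = 0*299 + 410 = 0 + 410 = 410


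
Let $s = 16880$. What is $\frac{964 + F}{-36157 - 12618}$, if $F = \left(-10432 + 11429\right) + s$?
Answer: $- \frac{18841}{48775} \approx -0.38628$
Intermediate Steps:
$F = 17877$ ($F = \left(-10432 + 11429\right) + 16880 = 997 + 16880 = 17877$)
$\frac{964 + F}{-36157 - 12618} = \frac{964 + 17877}{-36157 - 12618} = \frac{18841}{-48775} = 18841 \left(- \frac{1}{48775}\right) = - \frac{18841}{48775}$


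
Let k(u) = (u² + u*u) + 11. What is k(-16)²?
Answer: 273529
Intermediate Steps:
k(u) = 11 + 2*u² (k(u) = (u² + u²) + 11 = 2*u² + 11 = 11 + 2*u²)
k(-16)² = (11 + 2*(-16)²)² = (11 + 2*256)² = (11 + 512)² = 523² = 273529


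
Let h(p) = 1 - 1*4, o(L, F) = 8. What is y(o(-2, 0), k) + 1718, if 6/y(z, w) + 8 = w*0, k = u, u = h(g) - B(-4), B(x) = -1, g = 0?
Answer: 6869/4 ≈ 1717.3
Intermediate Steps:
h(p) = -3 (h(p) = 1 - 4 = -3)
u = -2 (u = -3 - 1*(-1) = -3 + 1 = -2)
k = -2
y(z, w) = -3/4 (y(z, w) = 6/(-8 + w*0) = 6/(-8 + 0) = 6/(-8) = 6*(-1/8) = -3/4)
y(o(-2, 0), k) + 1718 = -3/4 + 1718 = 6869/4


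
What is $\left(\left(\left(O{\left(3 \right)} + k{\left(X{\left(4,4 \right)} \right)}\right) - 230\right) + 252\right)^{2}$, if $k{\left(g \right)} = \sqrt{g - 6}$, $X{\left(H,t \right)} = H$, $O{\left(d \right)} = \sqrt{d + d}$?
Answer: $\left(22 + \sqrt{6} + i \sqrt{2}\right)^{2} \approx 595.78 + 69.154 i$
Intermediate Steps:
$O{\left(d \right)} = \sqrt{2} \sqrt{d}$ ($O{\left(d \right)} = \sqrt{2 d} = \sqrt{2} \sqrt{d}$)
$k{\left(g \right)} = \sqrt{-6 + g}$
$\left(\left(\left(O{\left(3 \right)} + k{\left(X{\left(4,4 \right)} \right)}\right) - 230\right) + 252\right)^{2} = \left(\left(\left(\sqrt{2} \sqrt{3} + \sqrt{-6 + 4}\right) - 230\right) + 252\right)^{2} = \left(\left(\left(\sqrt{6} + \sqrt{-2}\right) - 230\right) + 252\right)^{2} = \left(\left(\left(\sqrt{6} + i \sqrt{2}\right) - 230\right) + 252\right)^{2} = \left(\left(-230 + \sqrt{6} + i \sqrt{2}\right) + 252\right)^{2} = \left(22 + \sqrt{6} + i \sqrt{2}\right)^{2}$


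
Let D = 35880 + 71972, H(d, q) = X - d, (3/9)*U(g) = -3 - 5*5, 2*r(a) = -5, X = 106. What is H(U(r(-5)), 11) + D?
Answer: 108042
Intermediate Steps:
r(a) = -5/2 (r(a) = (1/2)*(-5) = -5/2)
U(g) = -84 (U(g) = 3*(-3 - 5*5) = 3*(-3 - 25) = 3*(-28) = -84)
H(d, q) = 106 - d
D = 107852
H(U(r(-5)), 11) + D = (106 - 1*(-84)) + 107852 = (106 + 84) + 107852 = 190 + 107852 = 108042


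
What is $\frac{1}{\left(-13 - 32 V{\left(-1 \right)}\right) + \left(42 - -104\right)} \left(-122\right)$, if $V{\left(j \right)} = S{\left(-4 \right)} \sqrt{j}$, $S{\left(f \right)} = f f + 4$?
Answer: $- \frac{16226}{427289} - \frac{78080 i}{427289} \approx -0.037974 - 0.18273 i$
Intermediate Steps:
$S{\left(f \right)} = 4 + f^{2}$ ($S{\left(f \right)} = f^{2} + 4 = 4 + f^{2}$)
$V{\left(j \right)} = 20 \sqrt{j}$ ($V{\left(j \right)} = \left(4 + \left(-4\right)^{2}\right) \sqrt{j} = \left(4 + 16\right) \sqrt{j} = 20 \sqrt{j}$)
$\frac{1}{\left(-13 - 32 V{\left(-1 \right)}\right) + \left(42 - -104\right)} \left(-122\right) = \frac{1}{\left(-13 - 32 \cdot 20 \sqrt{-1}\right) + \left(42 - -104\right)} \left(-122\right) = \frac{1}{\left(-13 - 32 \cdot 20 i\right) + \left(42 + 104\right)} \left(-122\right) = \frac{1}{\left(-13 - 640 i\right) + 146} \left(-122\right) = \frac{1}{133 - 640 i} \left(-122\right) = \frac{133 + 640 i}{427289} \left(-122\right) = - \frac{122 \left(133 + 640 i\right)}{427289}$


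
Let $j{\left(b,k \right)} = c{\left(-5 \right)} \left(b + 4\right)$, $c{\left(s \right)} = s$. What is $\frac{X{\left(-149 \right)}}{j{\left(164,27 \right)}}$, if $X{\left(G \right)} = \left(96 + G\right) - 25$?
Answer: $\frac{13}{140} \approx 0.092857$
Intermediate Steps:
$X{\left(G \right)} = 71 + G$
$j{\left(b,k \right)} = -20 - 5 b$ ($j{\left(b,k \right)} = - 5 \left(b + 4\right) = - 5 \left(4 + b\right) = -20 - 5 b$)
$\frac{X{\left(-149 \right)}}{j{\left(164,27 \right)}} = \frac{71 - 149}{-20 - 820} = - \frac{78}{-20 - 820} = - \frac{78}{-840} = \left(-78\right) \left(- \frac{1}{840}\right) = \frac{13}{140}$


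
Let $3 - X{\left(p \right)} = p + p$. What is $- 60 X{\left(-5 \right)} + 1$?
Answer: $-779$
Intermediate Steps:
$X{\left(p \right)} = 3 - 2 p$ ($X{\left(p \right)} = 3 - \left(p + p\right) = 3 - 2 p$)
$- 60 X{\left(-5 \right)} + 1 = - 60 \left(3 - -10\right) + 1 = - 60 \left(3 + 10\right) + 1 = \left(-60\right) 13 + 1 = -780 + 1 = -779$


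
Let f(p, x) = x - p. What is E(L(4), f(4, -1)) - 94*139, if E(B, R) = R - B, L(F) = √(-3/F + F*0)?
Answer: -13071 - I*√3/2 ≈ -13071.0 - 0.86602*I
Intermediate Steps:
L(F) = √3*√(-1/F) (L(F) = √(-3/F + 0) = √(-3/F) = √3*√(-1/F))
E(L(4), f(4, -1)) - 94*139 = ((-1 - 1*4) - √3*√(-1/4)) - 94*139 = ((-1 - 4) - √3*√(-1*¼)) - 13066 = (-5 - √3*√(-¼)) - 13066 = (-5 - √3*I/2) - 13066 = (-5 - I*√3/2) - 13066 = -13071 - I*√3/2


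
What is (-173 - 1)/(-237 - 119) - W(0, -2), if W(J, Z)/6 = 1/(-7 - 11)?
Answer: 439/534 ≈ 0.82210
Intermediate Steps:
W(J, Z) = -⅓ (W(J, Z) = 6/(-7 - 11) = 6/(-18) = 6*(-1/18) = -⅓)
(-173 - 1)/(-237 - 119) - W(0, -2) = (-173 - 1)/(-237 - 119) - 1*(-⅓) = -174/(-356) + ⅓ = -174*(-1/356) + ⅓ = 87/178 + ⅓ = 439/534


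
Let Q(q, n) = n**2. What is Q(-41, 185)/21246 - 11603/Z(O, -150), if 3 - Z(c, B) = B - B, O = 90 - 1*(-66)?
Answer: -27379407/7082 ≈ -3866.1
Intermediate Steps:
O = 156 (O = 90 + 66 = 156)
Z(c, B) = 3 (Z(c, B) = 3 - (B - B) = 3 - 1*0 = 3 + 0 = 3)
Q(-41, 185)/21246 - 11603/Z(O, -150) = 185**2/21246 - 11603/3 = 34225*(1/21246) - 11603*1/3 = 34225/21246 - 11603/3 = -27379407/7082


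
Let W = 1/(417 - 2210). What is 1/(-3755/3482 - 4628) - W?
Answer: 9875225/28900382643 ≈ 0.00034170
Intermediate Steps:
W = -1/1793 (W = 1/(-1793) = -1/1793 ≈ -0.00055772)
1/(-3755/3482 - 4628) - W = 1/(-3755/3482 - 4628) - 1*(-1/1793) = 1/(-3755*1/3482 - 4628) + 1/1793 = 1/(-3755/3482 - 4628) + 1/1793 = 1/(-16118451/3482) + 1/1793 = -3482/16118451 + 1/1793 = 9875225/28900382643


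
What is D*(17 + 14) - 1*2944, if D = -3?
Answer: -3037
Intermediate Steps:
D*(17 + 14) - 1*2944 = -3*(17 + 14) - 1*2944 = -3*31 - 2944 = -93 - 2944 = -3037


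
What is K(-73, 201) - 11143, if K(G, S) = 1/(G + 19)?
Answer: -601723/54 ≈ -11143.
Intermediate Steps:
K(G, S) = 1/(19 + G)
K(-73, 201) - 11143 = 1/(19 - 73) - 11143 = 1/(-54) - 11143 = -1/54 - 11143 = -601723/54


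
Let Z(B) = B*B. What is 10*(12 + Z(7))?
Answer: 610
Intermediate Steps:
Z(B) = B**2
10*(12 + Z(7)) = 10*(12 + 7**2) = 10*(12 + 49) = 10*61 = 610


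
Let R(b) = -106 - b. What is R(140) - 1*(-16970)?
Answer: 16724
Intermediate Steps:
R(140) - 1*(-16970) = (-106 - 1*140) - 1*(-16970) = (-106 - 140) + 16970 = -246 + 16970 = 16724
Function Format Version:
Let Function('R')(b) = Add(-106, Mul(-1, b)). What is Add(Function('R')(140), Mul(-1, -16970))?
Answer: 16724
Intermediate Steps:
Add(Function('R')(140), Mul(-1, -16970)) = Add(Add(-106, Mul(-1, 140)), Mul(-1, -16970)) = Add(Add(-106, -140), 16970) = Add(-246, 16970) = 16724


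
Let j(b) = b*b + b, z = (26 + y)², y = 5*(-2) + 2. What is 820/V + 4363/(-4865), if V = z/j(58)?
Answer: 3412492747/394065 ≈ 8659.7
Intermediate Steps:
y = -8 (y = -10 + 2 = -8)
z = 324 (z = (26 - 8)² = 18² = 324)
j(b) = b + b² (j(b) = b² + b = b + b²)
V = 162/1711 (V = 324/((58*(1 + 58))) = 324/((58*59)) = 324/3422 = 324*(1/3422) = 162/1711 ≈ 0.094682)
820/V + 4363/(-4865) = 820/(162/1711) + 4363/(-4865) = 820*(1711/162) + 4363*(-1/4865) = 701510/81 - 4363/4865 = 3412492747/394065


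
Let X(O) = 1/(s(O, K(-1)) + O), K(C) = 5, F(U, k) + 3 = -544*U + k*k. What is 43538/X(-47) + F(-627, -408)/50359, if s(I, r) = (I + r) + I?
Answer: -298183591763/50359 ≈ -5.9212e+6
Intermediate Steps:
F(U, k) = -3 + k**2 - 544*U (F(U, k) = -3 + (-544*U + k*k) = -3 + (-544*U + k**2) = -3 + (k**2 - 544*U) = -3 + k**2 - 544*U)
s(I, r) = r + 2*I
X(O) = 1/(5 + 3*O) (X(O) = 1/((5 + 2*O) + O) = 1/(5 + 3*O))
43538/X(-47) + F(-627, -408)/50359 = 43538/(1/(5 + 3*(-47))) + (-3 + (-408)**2 - 544*(-627))/50359 = 43538/(1/(5 - 141)) + (-3 + 166464 + 341088)*(1/50359) = 43538/(1/(-136)) + 507549*(1/50359) = 43538/(-1/136) + 507549/50359 = 43538*(-136) + 507549/50359 = -5921168 + 507549/50359 = -298183591763/50359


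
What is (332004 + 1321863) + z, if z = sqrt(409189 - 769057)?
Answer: 1653867 + 2*I*sqrt(89967) ≈ 1.6539e+6 + 599.89*I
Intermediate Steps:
z = 2*I*sqrt(89967) (z = sqrt(-359868) = 2*I*sqrt(89967) ≈ 599.89*I)
(332004 + 1321863) + z = (332004 + 1321863) + 2*I*sqrt(89967) = 1653867 + 2*I*sqrt(89967)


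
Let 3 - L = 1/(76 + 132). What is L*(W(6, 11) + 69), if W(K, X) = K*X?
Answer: 84105/208 ≈ 404.35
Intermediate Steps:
L = 623/208 (L = 3 - 1/(76 + 132) = 3 - 1/208 = 623/208 ≈ 2.9952)
L*(W(6, 11) + 69) = 623*(6*11 + 69)/208 = 623*(66 + 69)/208 = (623/208)*135 = 84105/208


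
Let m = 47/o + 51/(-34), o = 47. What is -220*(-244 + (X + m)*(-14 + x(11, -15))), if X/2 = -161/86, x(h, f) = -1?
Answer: 1705990/43 ≈ 39674.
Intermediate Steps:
X = -161/43 (X = 2*(-161/86) = -161/43 ≈ -3.7442)
m = -½ (m = 47/47 + 51/(-34) = 47*(1/47) + 51*(-1/34) = 1 - 3/2 = -½ ≈ -0.50000)
-220*(-244 + (X + m)*(-14 + x(11, -15))) = -220*(-244 + (-161/43 - ½)*(-14 - 1)) = -220*(-244 - 365/86*(-15)) = -220*(-244 + 5475/86) = -220*(-15509/86) = 1705990/43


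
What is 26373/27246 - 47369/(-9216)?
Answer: 255611557/41849856 ≈ 6.1078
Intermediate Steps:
26373/27246 - 47369/(-9216) = 26373*(1/27246) - 47369*(-1/9216) = 8791/9082 + 47369/9216 = 255611557/41849856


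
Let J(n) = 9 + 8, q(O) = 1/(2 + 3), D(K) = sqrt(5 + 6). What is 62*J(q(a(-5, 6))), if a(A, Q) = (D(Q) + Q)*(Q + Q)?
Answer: 1054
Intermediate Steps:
D(K) = sqrt(11)
a(A, Q) = 2*Q*(Q + sqrt(11)) (a(A, Q) = (sqrt(11) + Q)*(Q + Q) = (Q + sqrt(11))*(2*Q) = 2*Q*(Q + sqrt(11)))
q(O) = 1/5
J(n) = 17
62*J(q(a(-5, 6))) = 62*17 = 1054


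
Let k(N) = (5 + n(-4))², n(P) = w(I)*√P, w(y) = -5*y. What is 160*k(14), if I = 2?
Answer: -60000 - 32000*I ≈ -60000.0 - 32000.0*I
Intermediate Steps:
n(P) = -10*√P (n(P) = (-5*2)*√P = -10*√P)
k(N) = (5 - 20*I)²
160*k(14) = 160*(-375 - 200*I) = -60000 - 32000*I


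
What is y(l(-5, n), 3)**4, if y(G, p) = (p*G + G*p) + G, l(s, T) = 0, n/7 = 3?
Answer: 0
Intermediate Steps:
n = 21 (n = 7*3 = 21)
y(G, p) = G + 2*G*p (y(G, p) = (G*p + G*p) + G = 2*G*p + G = G + 2*G*p)
y(l(-5, n), 3)**4 = (0*(1 + 2*3))**4 = (0*(1 + 6))**4 = (0*7)**4 = 0**4 = 0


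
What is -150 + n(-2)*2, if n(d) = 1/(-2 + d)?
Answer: -301/2 ≈ -150.50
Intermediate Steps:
-150 + n(-2)*2 = -150 + 2/(-2 - 2) = -150 + 2/(-4) = -150 - ¼*2 = -150 - ½ = -301/2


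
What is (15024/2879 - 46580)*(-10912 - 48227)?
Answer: 7929877306644/2879 ≈ 2.7544e+9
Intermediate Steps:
(15024/2879 - 46580)*(-10912 - 48227) = (15024*(1/2879) - 46580)*(-59139) = (15024/2879 - 46580)*(-59139) = -134088796/2879*(-59139) = 7929877306644/2879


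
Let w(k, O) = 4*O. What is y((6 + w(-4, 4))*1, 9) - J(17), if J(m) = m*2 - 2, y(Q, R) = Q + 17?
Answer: 7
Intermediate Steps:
y(Q, R) = 17 + Q
J(m) = -2 + 2*m (J(m) = 2*m - 2 = -2 + 2*m)
y((6 + w(-4, 4))*1, 9) - J(17) = (17 + (6 + 4*4)*1) - (-2 + 2*17) = (17 + (6 + 16)*1) - (-2 + 34) = (17 + 22*1) - 1*32 = (17 + 22) - 32 = 39 - 32 = 7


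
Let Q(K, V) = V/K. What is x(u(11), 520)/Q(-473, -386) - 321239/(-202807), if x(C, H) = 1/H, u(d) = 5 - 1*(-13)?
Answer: 64575019791/40707421040 ≈ 1.5863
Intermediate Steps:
u(d) = 18 (u(d) = 5 + 13 = 18)
x(u(11), 520)/Q(-473, -386) - 321239/(-202807) = 1/(520*((-386/(-473)))) - 321239/(-202807) = 1/(520*((-386*(-1/473)))) - 321239*(-1/202807) = 1/(520*(386/473)) + 321239/202807 = (1/520)*(473/386) + 321239/202807 = 473/200720 + 321239/202807 = 64575019791/40707421040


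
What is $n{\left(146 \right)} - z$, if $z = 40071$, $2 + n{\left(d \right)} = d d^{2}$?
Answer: $3072063$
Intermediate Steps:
$n{\left(d \right)} = -2 + d^{3}$ ($n{\left(d \right)} = -2 + d d^{2} = -2 + d^{3}$)
$n{\left(146 \right)} - z = \left(-2 + 146^{3}\right) - 40071 = \left(-2 + 3112136\right) - 40071 = 3112134 - 40071 = 3072063$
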